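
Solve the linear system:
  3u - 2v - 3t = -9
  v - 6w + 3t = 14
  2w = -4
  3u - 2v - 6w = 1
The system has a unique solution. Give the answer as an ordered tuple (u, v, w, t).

Form the augmented matrix and row-reduce:
  [ 3  -2   0  -3  |  -9 ]
  [ 0   1  -6   3  |  14 ]
  [ 0   0   2   0  |  -4 ]
  [ 3  -2  -6   0  |   1 ]
ρ1 -> 1/3·ρ1
  [ 1  -2/3   0  -1  |  -3 ]
  [ 0     1  -6   3  |  14 ]
  [ 0     0   2   0  |  -4 ]
  [ 3    -2  -6   0  |   1 ]
ρ4 -> ρ4 − 3·ρ1
  [ 1  -2/3   0  -1  |  -3 ]
  [ 0     1  -6   3  |  14 ]
  [ 0     0   2   0  |  -4 ]
  [ 0     0  -6   3  |  10 ]
ρ3 -> 1/2·ρ3
  [ 1  -2/3   0  -1  |  -3 ]
  [ 0     1  -6   3  |  14 ]
  [ 0     0   1   0  |  -2 ]
  [ 0     0  -6   3  |  10 ]
ρ4 -> ρ4 + 6·ρ3
  [ 1  -2/3   0  -1  |  -3 ]
  [ 0     1  -6   3  |  14 ]
  [ 0     0   1   0  |  -2 ]
  [ 0     0   0   3  |  -2 ]
ρ4 -> 1/3·ρ4
  [ 1  -2/3   0  -1  |    -3 ]
  [ 0     1  -6   3  |    14 ]
  [ 0     0   1   0  |    -2 ]
  [ 0     0   0   1  |  -2/3 ]
ρ2 -> ρ2 − 3·ρ4
  [ 1  -2/3   0  -1  |    -3 ]
  [ 0     1  -6   0  |    16 ]
  [ 0     0   1   0  |    -2 ]
  [ 0     0   0   1  |  -2/3 ]
ρ1 -> ρ1 + ρ4
  [ 1  -2/3   0  0  |  -11/3 ]
  [ 0     1  -6  0  |     16 ]
  [ 0     0   1  0  |     -2 ]
  [ 0     0   0  1  |   -2/3 ]
ρ2 -> ρ2 + 6·ρ3
  [ 1  -2/3  0  0  |  -11/3 ]
  [ 0     1  0  0  |      4 ]
  [ 0     0  1  0  |     -2 ]
  [ 0     0  0  1  |   -2/3 ]
ρ1 -> ρ1 + 2/3·ρ2
  [ 1  0  0  0  |    -1 ]
  [ 0  1  0  0  |     4 ]
  [ 0  0  1  0  |    -2 ]
  [ 0  0  0  1  |  -2/3 ]
Reading off the last column: u = -1, v = 4, w = -2, t = -2/3.

(-1, 4, -2, -2/3)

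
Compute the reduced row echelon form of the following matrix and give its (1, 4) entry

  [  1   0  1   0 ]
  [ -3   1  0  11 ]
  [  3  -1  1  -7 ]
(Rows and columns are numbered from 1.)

-4

r2 ← r2 + 3·r1
  [ 1   0  1   0 ]
  [ 0   1  3  11 ]
  [ 3  -1  1  -7 ]
r3 ← r3 − 3·r1
  [ 1   0   1   0 ]
  [ 0   1   3  11 ]
  [ 0  -1  -2  -7 ]
r3 ← r3 + r2
  [ 1  0  1   0 ]
  [ 0  1  3  11 ]
  [ 0  0  1   4 ]
r2 ← r2 − 3·r3
  [ 1  0  1   0 ]
  [ 0  1  0  -1 ]
  [ 0  0  1   4 ]
r1 ← r1 − r3
  [ 1  0  0  -4 ]
  [ 0  1  0  -1 ]
  [ 0  0  1   4 ]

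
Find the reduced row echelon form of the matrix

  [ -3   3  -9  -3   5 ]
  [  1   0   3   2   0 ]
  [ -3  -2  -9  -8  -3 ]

Multiply R1 by -1/3.
  [  1  -1   3   1  -5/3 ]
  [  1   0   3   2     0 ]
  [ -3  -2  -9  -8    -3 ]
Subtract R1 from R2.
  [  1  -1   3   1  -5/3 ]
  [  0   1   0   1   5/3 ]
  [ -3  -2  -9  -8    -3 ]
Add 3 times R1 to R3.
  [ 1  -1  3   1  -5/3 ]
  [ 0   1  0   1   5/3 ]
  [ 0  -5  0  -5    -8 ]
Add 5 times R2 to R3.
  [ 1  -1  3  1  -5/3 ]
  [ 0   1  0  1   5/3 ]
  [ 0   0  0  0   1/3 ]
Multiply R3 by 3.
  [ 1  -1  3  1  -5/3 ]
  [ 0   1  0  1   5/3 ]
  [ 0   0  0  0     1 ]
Subtract 5/3 times R3 from R2.
  [ 1  -1  3  1  -5/3 ]
  [ 0   1  0  1     0 ]
  [ 0   0  0  0     1 ]
Add 5/3 times R3 to R1.
  [ 1  -1  3  1  0 ]
  [ 0   1  0  1  0 ]
  [ 0   0  0  0  1 ]
Add R2 to R1.
  [ 1  0  3  2  0 ]
  [ 0  1  0  1  0 ]
  [ 0  0  0  0  1 ]

[[1, 0, 3, 2, 0], [0, 1, 0, 1, 0], [0, 0, 0, 0, 1]]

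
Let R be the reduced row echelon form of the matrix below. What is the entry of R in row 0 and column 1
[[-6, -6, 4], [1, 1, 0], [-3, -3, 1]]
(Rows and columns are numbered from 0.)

Multiply r1 by -1/6.
  [  1   1  -2/3 ]
  [  1   1     0 ]
  [ -3  -3     1 ]
Subtract r1 from r2.
  [  1   1  -2/3 ]
  [  0   0   2/3 ]
  [ -3  -3     1 ]
Add 3 times r1 to r3.
  [ 1  1  -2/3 ]
  [ 0  0   2/3 ]
  [ 0  0    -1 ]
Multiply r2 by 3/2.
  [ 1  1  -2/3 ]
  [ 0  0     1 ]
  [ 0  0    -1 ]
Add r2 to r3.
  [ 1  1  -2/3 ]
  [ 0  0     1 ]
  [ 0  0     0 ]
Add 2/3 times r2 to r1.
  [ 1  1  0 ]
  [ 0  0  1 ]
  [ 0  0  0 ]

1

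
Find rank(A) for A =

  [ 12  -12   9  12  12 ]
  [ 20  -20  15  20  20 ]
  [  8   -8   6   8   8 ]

R1 := 1/12·R1
R2 := R2 − 20·R1
R3 := R3 − 8·R1
The reduced form has 1 nonzero row.

rank = 1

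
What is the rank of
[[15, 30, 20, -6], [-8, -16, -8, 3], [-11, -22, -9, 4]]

rank = 3

r1 ← 1/15·r1
  [   1    2  4/3  -2/5 ]
  [  -8  -16   -8     3 ]
  [ -11  -22   -9     4 ]
r2 ← r2 + 8·r1
  [   1    2  4/3  -2/5 ]
  [   0    0  8/3  -1/5 ]
  [ -11  -22   -9     4 ]
r3 ← r3 + 11·r1
  [ 1  2   4/3  -2/5 ]
  [ 0  0   8/3  -1/5 ]
  [ 0  0  17/3  -2/5 ]
r2 ← 3/8·r2
  [ 1  2   4/3   -2/5 ]
  [ 0  0     1  -3/40 ]
  [ 0  0  17/3   -2/5 ]
r3 ← r3 − 17/3·r2
  [ 1  2  4/3   -2/5 ]
  [ 0  0    1  -3/40 ]
  [ 0  0    0   1/40 ]
r3 ← 40·r3
  [ 1  2  4/3   -2/5 ]
  [ 0  0    1  -3/40 ]
  [ 0  0    0      1 ]
r2 ← r2 + 3/40·r3
  [ 1  2  4/3  -2/5 ]
  [ 0  0    1     0 ]
  [ 0  0    0     1 ]
r1 ← r1 + 2/5·r3
  [ 1  2  4/3  0 ]
  [ 0  0    1  0 ]
  [ 0  0    0  1 ]
r1 ← r1 − 4/3·r2
  [ 1  2  0  0 ]
  [ 0  0  1  0 ]
  [ 0  0  0  1 ]
The reduced form has 3 nonzero rows.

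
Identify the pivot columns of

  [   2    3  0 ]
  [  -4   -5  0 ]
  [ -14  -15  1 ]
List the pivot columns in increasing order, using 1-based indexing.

ρ1 → 1/2·ρ1
  [   1  3/2  0 ]
  [  -4   -5  0 ]
  [ -14  -15  1 ]
ρ2 → ρ2 + 4·ρ1
  [   1  3/2  0 ]
  [   0    1  0 ]
  [ -14  -15  1 ]
ρ3 → ρ3 + 14·ρ1
  [ 1  3/2  0 ]
  [ 0    1  0 ]
  [ 0    6  1 ]
ρ3 → ρ3 − 6·ρ2
  [ 1  3/2  0 ]
  [ 0    1  0 ]
  [ 0    0  1 ]
ρ1 → ρ1 − 3/2·ρ2
  [ 1  0  0 ]
  [ 0  1  0 ]
  [ 0  0  1 ]
Pivot columns are the columns containing a leading 1.

1, 2, 3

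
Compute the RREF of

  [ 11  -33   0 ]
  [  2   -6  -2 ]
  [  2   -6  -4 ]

[[1, -3, 0], [0, 0, 1], [0, 0, 0]]

Multiply R1 by 1/11.
  [ 1  -3   0 ]
  [ 2  -6  -2 ]
  [ 2  -6  -4 ]
Subtract 2 times R1 from R2.
  [ 1  -3   0 ]
  [ 0   0  -2 ]
  [ 2  -6  -4 ]
Subtract 2 times R1 from R3.
  [ 1  -3   0 ]
  [ 0   0  -2 ]
  [ 0   0  -4 ]
Multiply R2 by -1/2.
  [ 1  -3   0 ]
  [ 0   0   1 ]
  [ 0   0  -4 ]
Add 4 times R2 to R3.
  [ 1  -3  0 ]
  [ 0   0  1 ]
  [ 0   0  0 ]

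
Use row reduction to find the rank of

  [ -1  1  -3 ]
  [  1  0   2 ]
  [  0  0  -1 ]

ρ1 := -1·ρ1
  [ 1  -1   3 ]
  [ 1   0   2 ]
  [ 0   0  -1 ]
ρ2 := ρ2 − ρ1
  [ 1  -1   3 ]
  [ 0   1  -1 ]
  [ 0   0  -1 ]
ρ3 := -1·ρ3
  [ 1  -1   3 ]
  [ 0   1  -1 ]
  [ 0   0   1 ]
ρ2 := ρ2 + ρ3
  [ 1  -1  3 ]
  [ 0   1  0 ]
  [ 0   0  1 ]
ρ1 := ρ1 − 3·ρ3
  [ 1  -1  0 ]
  [ 0   1  0 ]
  [ 0   0  1 ]
ρ1 := ρ1 + ρ2
  [ 1  0  0 ]
  [ 0  1  0 ]
  [ 0  0  1 ]
The reduced form has 3 nonzero rows.

rank = 3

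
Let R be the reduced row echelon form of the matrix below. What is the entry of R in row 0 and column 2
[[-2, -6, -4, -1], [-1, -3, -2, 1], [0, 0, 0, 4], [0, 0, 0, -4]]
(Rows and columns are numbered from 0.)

R1 ← -1/2·R1
  [  1   3   2  1/2 ]
  [ -1  -3  -2    1 ]
  [  0   0   0    4 ]
  [  0   0   0   -4 ]
R2 ← R2 + R1
  [ 1  3  2  1/2 ]
  [ 0  0  0  3/2 ]
  [ 0  0  0    4 ]
  [ 0  0  0   -4 ]
R2 ← 2/3·R2
  [ 1  3  2  1/2 ]
  [ 0  0  0    1 ]
  [ 0  0  0    4 ]
  [ 0  0  0   -4 ]
R3 ← R3 − 4·R2
  [ 1  3  2  1/2 ]
  [ 0  0  0    1 ]
  [ 0  0  0    0 ]
  [ 0  0  0   -4 ]
R4 ← R4 + 4·R2
  [ 1  3  2  1/2 ]
  [ 0  0  0    1 ]
  [ 0  0  0    0 ]
  [ 0  0  0    0 ]
R1 ← R1 − 1/2·R2
  [ 1  3  2  0 ]
  [ 0  0  0  1 ]
  [ 0  0  0  0 ]
  [ 0  0  0  0 ]

2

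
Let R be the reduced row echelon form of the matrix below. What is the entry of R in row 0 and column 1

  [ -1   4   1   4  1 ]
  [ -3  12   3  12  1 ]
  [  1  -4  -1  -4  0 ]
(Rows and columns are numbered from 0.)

ρ1 → -1·ρ1
  [  1  -4  -1  -4  -1 ]
  [ -3  12   3  12   1 ]
  [  1  -4  -1  -4   0 ]
ρ2 → ρ2 + 3·ρ1
  [ 1  -4  -1  -4  -1 ]
  [ 0   0   0   0  -2 ]
  [ 1  -4  -1  -4   0 ]
ρ3 → ρ3 − ρ1
  [ 1  -4  -1  -4  -1 ]
  [ 0   0   0   0  -2 ]
  [ 0   0   0   0   1 ]
ρ2 → -1/2·ρ2
  [ 1  -4  -1  -4  -1 ]
  [ 0   0   0   0   1 ]
  [ 0   0   0   0   1 ]
ρ3 → ρ3 − ρ2
  [ 1  -4  -1  -4  -1 ]
  [ 0   0   0   0   1 ]
  [ 0   0   0   0   0 ]
ρ1 → ρ1 + ρ2
  [ 1  -4  -1  -4  0 ]
  [ 0   0   0   0  1 ]
  [ 0   0   0   0  0 ]

-4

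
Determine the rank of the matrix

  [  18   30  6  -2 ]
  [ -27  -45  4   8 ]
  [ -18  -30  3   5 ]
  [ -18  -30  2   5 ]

Multiply R1 by 1/18.
  [   1  5/3  1/3  -1/9 ]
  [ -27  -45    4     8 ]
  [ -18  -30    3     5 ]
  [ -18  -30    2     5 ]
Add 27 times R1 to R2.
  [   1  5/3  1/3  -1/9 ]
  [   0    0   13     5 ]
  [ -18  -30    3     5 ]
  [ -18  -30    2     5 ]
Add 18 times R1 to R3.
  [   1  5/3  1/3  -1/9 ]
  [   0    0   13     5 ]
  [   0    0    9     3 ]
  [ -18  -30    2     5 ]
Add 18 times R1 to R4.
  [ 1  5/3  1/3  -1/9 ]
  [ 0    0   13     5 ]
  [ 0    0    9     3 ]
  [ 0    0    8     3 ]
Multiply R2 by 1/13.
  [ 1  5/3  1/3  -1/9 ]
  [ 0    0    1  5/13 ]
  [ 0    0    9     3 ]
  [ 0    0    8     3 ]
Subtract 9 times R2 from R3.
  [ 1  5/3  1/3   -1/9 ]
  [ 0    0    1   5/13 ]
  [ 0    0    0  -6/13 ]
  [ 0    0    8      3 ]
Subtract 8 times R2 from R4.
  [ 1  5/3  1/3   -1/9 ]
  [ 0    0    1   5/13 ]
  [ 0    0    0  -6/13 ]
  [ 0    0    0  -1/13 ]
Multiply R3 by -13/6.
  [ 1  5/3  1/3   -1/9 ]
  [ 0    0    1   5/13 ]
  [ 0    0    0      1 ]
  [ 0    0    0  -1/13 ]
Add 1/13 times R3 to R4.
  [ 1  5/3  1/3  -1/9 ]
  [ 0    0    1  5/13 ]
  [ 0    0    0     1 ]
  [ 0    0    0     0 ]
Subtract 5/13 times R3 from R2.
  [ 1  5/3  1/3  -1/9 ]
  [ 0    0    1     0 ]
  [ 0    0    0     1 ]
  [ 0    0    0     0 ]
Add 1/9 times R3 to R1.
  [ 1  5/3  1/3  0 ]
  [ 0    0    1  0 ]
  [ 0    0    0  1 ]
  [ 0    0    0  0 ]
Subtract 1/3 times R2 from R1.
  [ 1  5/3  0  0 ]
  [ 0    0  1  0 ]
  [ 0    0  0  1 ]
  [ 0    0  0  0 ]
The reduced form has 3 nonzero rows.

rank = 3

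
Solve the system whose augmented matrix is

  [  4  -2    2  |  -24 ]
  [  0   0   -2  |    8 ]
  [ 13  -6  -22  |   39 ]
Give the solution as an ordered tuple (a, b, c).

(-1, 6, -4)

r1 := 1/4·r1
r3 := r3 − 13·r1
r2 <-> r3
r2 := 2·r2
r3 := -1/2·r3
r2 := r2 + 57·r3
r1 := r1 − 1/2·r3
r1 := r1 + 1/2·r2
Reading off the last column: a = -1, b = 6, c = -4.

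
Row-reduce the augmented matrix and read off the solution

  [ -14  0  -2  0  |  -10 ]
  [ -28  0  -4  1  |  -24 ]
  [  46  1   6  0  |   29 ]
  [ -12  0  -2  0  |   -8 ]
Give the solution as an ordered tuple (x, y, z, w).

r1 ← -1/14·r1
  [   1  0  1/7  0  |  5/7 ]
  [ -28  0   -4  1  |  -24 ]
  [  46  1    6  0  |   29 ]
  [ -12  0   -2  0  |   -8 ]
r2 ← r2 + 28·r1
  [   1  0  1/7  0  |  5/7 ]
  [   0  0    0  1  |   -4 ]
  [  46  1    6  0  |   29 ]
  [ -12  0   -2  0  |   -8 ]
r3 ← r3 − 46·r1
  [   1  0   1/7  0  |    5/7 ]
  [   0  0     0  1  |     -4 ]
  [   0  1  -4/7  0  |  -27/7 ]
  [ -12  0    -2  0  |     -8 ]
r4 ← r4 + 12·r1
  [ 1  0   1/7  0  |    5/7 ]
  [ 0  0     0  1  |     -4 ]
  [ 0  1  -4/7  0  |  -27/7 ]
  [ 0  0  -2/7  0  |    4/7 ]
r2 <=> r3
  [ 1  0   1/7  0  |    5/7 ]
  [ 0  1  -4/7  0  |  -27/7 ]
  [ 0  0     0  1  |     -4 ]
  [ 0  0  -2/7  0  |    4/7 ]
r3 <=> r4
  [ 1  0   1/7  0  |    5/7 ]
  [ 0  1  -4/7  0  |  -27/7 ]
  [ 0  0  -2/7  0  |    4/7 ]
  [ 0  0     0  1  |     -4 ]
r3 ← -7/2·r3
  [ 1  0   1/7  0  |    5/7 ]
  [ 0  1  -4/7  0  |  -27/7 ]
  [ 0  0     1  0  |     -2 ]
  [ 0  0     0  1  |     -4 ]
r2 ← r2 + 4/7·r3
  [ 1  0  1/7  0  |  5/7 ]
  [ 0  1    0  0  |   -5 ]
  [ 0  0    1  0  |   -2 ]
  [ 0  0    0  1  |   -4 ]
r1 ← r1 − 1/7·r3
  [ 1  0  0  0  |   1 ]
  [ 0  1  0  0  |  -5 ]
  [ 0  0  1  0  |  -2 ]
  [ 0  0  0  1  |  -4 ]
Reading off the last column: x = 1, y = -5, z = -2, w = -4.

(1, -5, -2, -4)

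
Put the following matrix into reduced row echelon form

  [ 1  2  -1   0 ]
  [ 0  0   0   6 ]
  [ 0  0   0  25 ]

[[1, 2, -1, 0], [0, 0, 0, 1], [0, 0, 0, 0]]

R2 ← 1/6·R2
R3 ← R3 − 25·R2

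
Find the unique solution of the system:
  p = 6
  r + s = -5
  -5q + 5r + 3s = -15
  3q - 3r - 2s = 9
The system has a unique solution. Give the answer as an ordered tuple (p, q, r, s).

(6, -2, -5, 0)

Form the augmented matrix and row-reduce:
  [ 1   0   0   0  |    6 ]
  [ 0   0   1   1  |   -5 ]
  [ 0  -5   5   3  |  -15 ]
  [ 0   3  -3  -2  |    9 ]
r2 <=> r3
  [ 1   0   0   0  |    6 ]
  [ 0  -5   5   3  |  -15 ]
  [ 0   0   1   1  |   -5 ]
  [ 0   3  -3  -2  |    9 ]
r2 -> -1/5·r2
  [ 1  0   0     0  |   6 ]
  [ 0  1  -1  -3/5  |   3 ]
  [ 0  0   1     1  |  -5 ]
  [ 0  3  -3    -2  |   9 ]
r4 -> r4 − 3·r2
  [ 1  0   0     0  |   6 ]
  [ 0  1  -1  -3/5  |   3 ]
  [ 0  0   1     1  |  -5 ]
  [ 0  0   0  -1/5  |   0 ]
r4 -> -5·r4
  [ 1  0   0     0  |   6 ]
  [ 0  1  -1  -3/5  |   3 ]
  [ 0  0   1     1  |  -5 ]
  [ 0  0   0     1  |   0 ]
r3 -> r3 − r4
  [ 1  0   0     0  |   6 ]
  [ 0  1  -1  -3/5  |   3 ]
  [ 0  0   1     0  |  -5 ]
  [ 0  0   0     1  |   0 ]
r2 -> r2 + 3/5·r4
  [ 1  0   0  0  |   6 ]
  [ 0  1  -1  0  |   3 ]
  [ 0  0   1  0  |  -5 ]
  [ 0  0   0  1  |   0 ]
r2 -> r2 + r3
  [ 1  0  0  0  |   6 ]
  [ 0  1  0  0  |  -2 ]
  [ 0  0  1  0  |  -5 ]
  [ 0  0  0  1  |   0 ]
Reading off the last column: p = 6, q = -2, r = -5, s = 0.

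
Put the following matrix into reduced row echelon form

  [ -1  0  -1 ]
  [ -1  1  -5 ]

[[1, 0, 1], [0, 1, -4]]

Multiply r1 by -1.
Add r1 to r2.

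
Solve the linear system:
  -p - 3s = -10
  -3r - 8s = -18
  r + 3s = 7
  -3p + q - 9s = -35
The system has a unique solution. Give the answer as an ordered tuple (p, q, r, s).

Form the augmented matrix and row-reduce:
  [ -1  0   0  -3  |  -10 ]
  [  0  0  -3  -8  |  -18 ]
  [  0  0   1   3  |    7 ]
  [ -3  1   0  -9  |  -35 ]
Multiply r1 by -1.
  [  1  0   0   3  |   10 ]
  [  0  0  -3  -8  |  -18 ]
  [  0  0   1   3  |    7 ]
  [ -3  1   0  -9  |  -35 ]
Add 3 times r1 to r4.
  [ 1  0   0   3  |   10 ]
  [ 0  0  -3  -8  |  -18 ]
  [ 0  0   1   3  |    7 ]
  [ 0  1   0   0  |   -5 ]
Swap r2 and r4.
  [ 1  0   0   3  |   10 ]
  [ 0  1   0   0  |   -5 ]
  [ 0  0   1   3  |    7 ]
  [ 0  0  -3  -8  |  -18 ]
Add 3 times r3 to r4.
  [ 1  0  0  3  |  10 ]
  [ 0  1  0  0  |  -5 ]
  [ 0  0  1  3  |   7 ]
  [ 0  0  0  1  |   3 ]
Subtract 3 times r4 from r3.
  [ 1  0  0  3  |  10 ]
  [ 0  1  0  0  |  -5 ]
  [ 0  0  1  0  |  -2 ]
  [ 0  0  0  1  |   3 ]
Subtract 3 times r4 from r1.
  [ 1  0  0  0  |   1 ]
  [ 0  1  0  0  |  -5 ]
  [ 0  0  1  0  |  -2 ]
  [ 0  0  0  1  |   3 ]
Reading off the last column: p = 1, q = -5, r = -2, s = 3.

(1, -5, -2, 3)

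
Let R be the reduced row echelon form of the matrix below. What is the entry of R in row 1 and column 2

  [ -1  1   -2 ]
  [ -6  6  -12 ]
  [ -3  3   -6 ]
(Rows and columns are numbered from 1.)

-1

R1 ← -1·R1
  [  1  -1    2 ]
  [ -6   6  -12 ]
  [ -3   3   -6 ]
R2 ← R2 + 6·R1
  [  1  -1   2 ]
  [  0   0   0 ]
  [ -3   3  -6 ]
R3 ← R3 + 3·R1
  [ 1  -1  2 ]
  [ 0   0  0 ]
  [ 0   0  0 ]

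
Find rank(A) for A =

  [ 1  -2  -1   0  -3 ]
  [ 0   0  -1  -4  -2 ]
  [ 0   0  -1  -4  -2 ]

rank = 2

Multiply ρ2 by -1.
  [ 1  -2  -1   0  -3 ]
  [ 0   0   1   4   2 ]
  [ 0   0  -1  -4  -2 ]
Add ρ2 to ρ3.
  [ 1  -2  -1  0  -3 ]
  [ 0   0   1  4   2 ]
  [ 0   0   0  0   0 ]
Add ρ2 to ρ1.
  [ 1  -2  0  4  -1 ]
  [ 0   0  1  4   2 ]
  [ 0   0  0  0   0 ]
The reduced form has 2 nonzero rows.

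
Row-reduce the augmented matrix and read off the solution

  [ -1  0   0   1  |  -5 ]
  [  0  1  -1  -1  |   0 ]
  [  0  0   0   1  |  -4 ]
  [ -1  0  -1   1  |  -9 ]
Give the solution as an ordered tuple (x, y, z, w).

R1 → -1·R1
  [  1  0   0  -1  |   5 ]
  [  0  1  -1  -1  |   0 ]
  [  0  0   0   1  |  -4 ]
  [ -1  0  -1   1  |  -9 ]
R4 → R4 + R1
  [ 1  0   0  -1  |   5 ]
  [ 0  1  -1  -1  |   0 ]
  [ 0  0   0   1  |  -4 ]
  [ 0  0  -1   0  |  -4 ]
R3 <=> R4
  [ 1  0   0  -1  |   5 ]
  [ 0  1  -1  -1  |   0 ]
  [ 0  0  -1   0  |  -4 ]
  [ 0  0   0   1  |  -4 ]
R3 → -1·R3
  [ 1  0   0  -1  |   5 ]
  [ 0  1  -1  -1  |   0 ]
  [ 0  0   1   0  |   4 ]
  [ 0  0   0   1  |  -4 ]
R2 → R2 + R4
  [ 1  0   0  -1  |   5 ]
  [ 0  1  -1   0  |  -4 ]
  [ 0  0   1   0  |   4 ]
  [ 0  0   0   1  |  -4 ]
R1 → R1 + R4
  [ 1  0   0  0  |   1 ]
  [ 0  1  -1  0  |  -4 ]
  [ 0  0   1  0  |   4 ]
  [ 0  0   0  1  |  -4 ]
R2 → R2 + R3
  [ 1  0  0  0  |   1 ]
  [ 0  1  0  0  |   0 ]
  [ 0  0  1  0  |   4 ]
  [ 0  0  0  1  |  -4 ]
Reading off the last column: x = 1, y = 0, z = 4, w = -4.

(1, 0, 4, -4)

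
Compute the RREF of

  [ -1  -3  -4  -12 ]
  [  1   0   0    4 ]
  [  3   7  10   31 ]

Multiply r1 by -1.
  [ 1  3   4  12 ]
  [ 1  0   0   4 ]
  [ 3  7  10  31 ]
Subtract r1 from r2.
  [ 1   3   4  12 ]
  [ 0  -3  -4  -8 ]
  [ 3   7  10  31 ]
Subtract 3 times r1 from r3.
  [ 1   3   4  12 ]
  [ 0  -3  -4  -8 ]
  [ 0  -2  -2  -5 ]
Multiply r2 by -1/3.
  [ 1   3    4   12 ]
  [ 0   1  4/3  8/3 ]
  [ 0  -2   -2   -5 ]
Add 2 times r2 to r3.
  [ 1  3    4   12 ]
  [ 0  1  4/3  8/3 ]
  [ 0  0  2/3  1/3 ]
Multiply r3 by 3/2.
  [ 1  3    4   12 ]
  [ 0  1  4/3  8/3 ]
  [ 0  0    1  1/2 ]
Subtract 4/3 times r3 from r2.
  [ 1  3  4   12 ]
  [ 0  1  0    2 ]
  [ 0  0  1  1/2 ]
Subtract 4 times r3 from r1.
  [ 1  3  0   10 ]
  [ 0  1  0    2 ]
  [ 0  0  1  1/2 ]
Subtract 3 times r2 from r1.
  [ 1  0  0    4 ]
  [ 0  1  0    2 ]
  [ 0  0  1  1/2 ]

[[1, 0, 0, 4], [0, 1, 0, 2], [0, 0, 1, 1/2]]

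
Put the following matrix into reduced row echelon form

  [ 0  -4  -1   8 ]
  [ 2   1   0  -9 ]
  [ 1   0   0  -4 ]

r1 <-> r2
  [ 2   1   0  -9 ]
  [ 0  -4  -1   8 ]
  [ 1   0   0  -4 ]
r1 ← 1/2·r1
  [ 1  1/2   0  -9/2 ]
  [ 0   -4  -1     8 ]
  [ 1    0   0    -4 ]
r3 ← r3 − r1
  [ 1   1/2   0  -9/2 ]
  [ 0    -4  -1     8 ]
  [ 0  -1/2   0   1/2 ]
r2 ← -1/4·r2
  [ 1   1/2    0  -9/2 ]
  [ 0     1  1/4    -2 ]
  [ 0  -1/2    0   1/2 ]
r3 ← r3 + 1/2·r2
  [ 1  1/2    0  -9/2 ]
  [ 0    1  1/4    -2 ]
  [ 0    0  1/8  -1/2 ]
r3 ← 8·r3
  [ 1  1/2    0  -9/2 ]
  [ 0    1  1/4    -2 ]
  [ 0    0    1    -4 ]
r2 ← r2 − 1/4·r3
  [ 1  1/2  0  -9/2 ]
  [ 0    1  0    -1 ]
  [ 0    0  1    -4 ]
r1 ← r1 − 1/2·r2
  [ 1  0  0  -4 ]
  [ 0  1  0  -1 ]
  [ 0  0  1  -4 ]

[[1, 0, 0, -4], [0, 1, 0, -1], [0, 0, 1, -4]]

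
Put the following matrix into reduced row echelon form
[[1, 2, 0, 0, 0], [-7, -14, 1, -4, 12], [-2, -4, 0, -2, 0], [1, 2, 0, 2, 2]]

[[1, 2, 0, 0, 0], [0, 0, 1, 0, 0], [0, 0, 0, 1, 0], [0, 0, 0, 0, 1]]

R2 -> R2 + 7·R1
  [  1   2  0   0   0 ]
  [  0   0  1  -4  12 ]
  [ -2  -4  0  -2   0 ]
  [  1   2  0   2   2 ]
R3 -> R3 + 2·R1
  [ 1  2  0   0   0 ]
  [ 0  0  1  -4  12 ]
  [ 0  0  0  -2   0 ]
  [ 1  2  0   2   2 ]
R4 -> R4 − R1
  [ 1  2  0   0   0 ]
  [ 0  0  1  -4  12 ]
  [ 0  0  0  -2   0 ]
  [ 0  0  0   2   2 ]
R3 -> -1/2·R3
  [ 1  2  0   0   0 ]
  [ 0  0  1  -4  12 ]
  [ 0  0  0   1   0 ]
  [ 0  0  0   2   2 ]
R4 -> R4 − 2·R3
  [ 1  2  0   0   0 ]
  [ 0  0  1  -4  12 ]
  [ 0  0  0   1   0 ]
  [ 0  0  0   0   2 ]
R4 -> 1/2·R4
  [ 1  2  0   0   0 ]
  [ 0  0  1  -4  12 ]
  [ 0  0  0   1   0 ]
  [ 0  0  0   0   1 ]
R2 -> R2 − 12·R4
  [ 1  2  0   0  0 ]
  [ 0  0  1  -4  0 ]
  [ 0  0  0   1  0 ]
  [ 0  0  0   0  1 ]
R2 -> R2 + 4·R3
  [ 1  2  0  0  0 ]
  [ 0  0  1  0  0 ]
  [ 0  0  0  1  0 ]
  [ 0  0  0  0  1 ]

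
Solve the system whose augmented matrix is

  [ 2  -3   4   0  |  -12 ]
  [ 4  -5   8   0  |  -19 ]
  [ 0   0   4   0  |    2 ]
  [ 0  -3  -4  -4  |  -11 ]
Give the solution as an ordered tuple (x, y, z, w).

R1 → 1/2·R1
R2 → R2 − 4·R1
R4 → R4 + 3·R2
R3 → 1/4·R3
R4 → R4 + 4·R3
R4 → -1/4·R4
R1 → R1 − 2·R3
R1 → R1 + 3/2·R2
Reading off the last column: x = 1/2, y = 5, z = 1/2, w = -3/2.

(1/2, 5, 1/2, -3/2)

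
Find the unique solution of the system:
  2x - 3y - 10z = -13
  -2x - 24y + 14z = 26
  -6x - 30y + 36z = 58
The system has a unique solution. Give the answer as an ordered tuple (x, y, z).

(-2, -1/3, 1)

Form the augmented matrix and row-reduce:
  [  2   -3  -10  |  -13 ]
  [ -2  -24   14  |   26 ]
  [ -6  -30   36  |   58 ]
r1 → 1/2·r1
  [  1  -3/2  -5  |  -13/2 ]
  [ -2   -24  14  |     26 ]
  [ -6   -30  36  |     58 ]
r2 → r2 + 2·r1
  [  1  -3/2  -5  |  -13/2 ]
  [  0   -27   4  |     13 ]
  [ -6   -30  36  |     58 ]
r3 → r3 + 6·r1
  [ 1  -3/2  -5  |  -13/2 ]
  [ 0   -27   4  |     13 ]
  [ 0   -39   6  |     19 ]
r2 → -1/27·r2
  [ 1  -3/2     -5  |   -13/2 ]
  [ 0     1  -4/27  |  -13/27 ]
  [ 0   -39      6  |      19 ]
r3 → r3 + 39·r2
  [ 1  -3/2     -5  |   -13/2 ]
  [ 0     1  -4/27  |  -13/27 ]
  [ 0     0    2/9  |     2/9 ]
r3 → 9/2·r3
  [ 1  -3/2     -5  |   -13/2 ]
  [ 0     1  -4/27  |  -13/27 ]
  [ 0     0      1  |       1 ]
r2 → r2 + 4/27·r3
  [ 1  -3/2  -5  |  -13/2 ]
  [ 0     1   0  |   -1/3 ]
  [ 0     0   1  |      1 ]
r1 → r1 + 5·r3
  [ 1  -3/2  0  |  -3/2 ]
  [ 0     1  0  |  -1/3 ]
  [ 0     0  1  |     1 ]
r1 → r1 + 3/2·r2
  [ 1  0  0  |    -2 ]
  [ 0  1  0  |  -1/3 ]
  [ 0  0  1  |     1 ]
Reading off the last column: x = -2, y = -1/3, z = 1.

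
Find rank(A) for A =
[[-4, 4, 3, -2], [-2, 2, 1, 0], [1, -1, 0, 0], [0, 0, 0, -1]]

rank = 3

R1 ← -1/4·R1
  [  1  -1  -3/4  1/2 ]
  [ -2   2     1    0 ]
  [  1  -1     0    0 ]
  [  0   0     0   -1 ]
R2 ← R2 + 2·R1
  [ 1  -1  -3/4  1/2 ]
  [ 0   0  -1/2    1 ]
  [ 1  -1     0    0 ]
  [ 0   0     0   -1 ]
R3 ← R3 − R1
  [ 1  -1  -3/4   1/2 ]
  [ 0   0  -1/2     1 ]
  [ 0   0   3/4  -1/2 ]
  [ 0   0     0    -1 ]
R2 ← -2·R2
  [ 1  -1  -3/4   1/2 ]
  [ 0   0     1    -2 ]
  [ 0   0   3/4  -1/2 ]
  [ 0   0     0    -1 ]
R3 ← R3 − 3/4·R2
  [ 1  -1  -3/4  1/2 ]
  [ 0   0     1   -2 ]
  [ 0   0     0    1 ]
  [ 0   0     0   -1 ]
R4 ← R4 + R3
  [ 1  -1  -3/4  1/2 ]
  [ 0   0     1   -2 ]
  [ 0   0     0    1 ]
  [ 0   0     0    0 ]
R2 ← R2 + 2·R3
  [ 1  -1  -3/4  1/2 ]
  [ 0   0     1    0 ]
  [ 0   0     0    1 ]
  [ 0   0     0    0 ]
R1 ← R1 − 1/2·R3
  [ 1  -1  -3/4  0 ]
  [ 0   0     1  0 ]
  [ 0   0     0  1 ]
  [ 0   0     0  0 ]
R1 ← R1 + 3/4·R2
  [ 1  -1  0  0 ]
  [ 0   0  1  0 ]
  [ 0   0  0  1 ]
  [ 0   0  0  0 ]
The reduced form has 3 nonzero rows.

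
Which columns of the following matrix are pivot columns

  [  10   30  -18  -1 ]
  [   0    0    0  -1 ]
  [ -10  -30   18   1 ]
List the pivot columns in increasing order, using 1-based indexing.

ρ1 ← 1/10·ρ1
ρ3 ← ρ3 + 10·ρ1
ρ2 ← -1·ρ2
ρ1 ← ρ1 + 1/10·ρ2
Pivot columns are the columns containing a leading 1.

1, 4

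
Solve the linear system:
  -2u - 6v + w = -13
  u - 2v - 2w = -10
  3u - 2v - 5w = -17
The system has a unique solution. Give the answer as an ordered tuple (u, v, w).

(-2, 3, 1)

Form the augmented matrix and row-reduce:
  [ -2  -6   1  |  -13 ]
  [  1  -2  -2  |  -10 ]
  [  3  -2  -5  |  -17 ]
R1 -> -1/2·R1
R2 -> R2 − R1
R3 -> R3 − 3·R1
R2 -> -1/5·R2
R3 -> R3 + 11·R2
R3 -> -5·R3
R2 -> R2 − 3/10·R3
R1 -> R1 + 1/2·R3
R1 -> R1 − 3·R2
Reading off the last column: u = -2, v = 3, w = 1.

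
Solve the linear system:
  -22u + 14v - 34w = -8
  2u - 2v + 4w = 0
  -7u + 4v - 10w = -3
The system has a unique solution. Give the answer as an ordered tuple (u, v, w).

Form the augmented matrix and row-reduce:
  [ -22  14  -34  |  -8 ]
  [   2  -2    4  |   0 ]
  [  -7   4  -10  |  -3 ]
r1 -> -1/22·r1
  [  1  -7/11  17/11  |  4/11 ]
  [  2     -2      4  |     0 ]
  [ -7      4    -10  |    -3 ]
r2 -> r2 − 2·r1
  [  1  -7/11  17/11  |   4/11 ]
  [  0  -8/11  10/11  |  -8/11 ]
  [ -7      4    -10  |     -3 ]
r3 -> r3 + 7·r1
  [ 1  -7/11  17/11  |   4/11 ]
  [ 0  -8/11  10/11  |  -8/11 ]
  [ 0  -5/11   9/11  |  -5/11 ]
r2 -> -11/8·r2
  [ 1  -7/11  17/11  |   4/11 ]
  [ 0      1   -5/4  |      1 ]
  [ 0  -5/11   9/11  |  -5/11 ]
r3 -> r3 + 5/11·r2
  [ 1  -7/11  17/11  |  4/11 ]
  [ 0      1   -5/4  |     1 ]
  [ 0      0    1/4  |     0 ]
r3 -> 4·r3
  [ 1  -7/11  17/11  |  4/11 ]
  [ 0      1   -5/4  |     1 ]
  [ 0      0      1  |     0 ]
r2 -> r2 + 5/4·r3
  [ 1  -7/11  17/11  |  4/11 ]
  [ 0      1      0  |     1 ]
  [ 0      0      1  |     0 ]
r1 -> r1 − 17/11·r3
  [ 1  -7/11  0  |  4/11 ]
  [ 0      1  0  |     1 ]
  [ 0      0  1  |     0 ]
r1 -> r1 + 7/11·r2
  [ 1  0  0  |  1 ]
  [ 0  1  0  |  1 ]
  [ 0  0  1  |  0 ]
Reading off the last column: u = 1, v = 1, w = 0.

(1, 1, 0)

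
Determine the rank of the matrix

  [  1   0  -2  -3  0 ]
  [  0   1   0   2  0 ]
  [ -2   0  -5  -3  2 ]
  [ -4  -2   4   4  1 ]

rank = 4

Add 2 times R1 to R3.
  [  1   0  -2  -3  0 ]
  [  0   1   0   2  0 ]
  [  0   0  -9  -9  2 ]
  [ -4  -2   4   4  1 ]
Add 4 times R1 to R4.
  [ 1   0  -2  -3  0 ]
  [ 0   1   0   2  0 ]
  [ 0   0  -9  -9  2 ]
  [ 0  -2  -4  -8  1 ]
Add 2 times R2 to R4.
  [ 1  0  -2  -3  0 ]
  [ 0  1   0   2  0 ]
  [ 0  0  -9  -9  2 ]
  [ 0  0  -4  -4  1 ]
Multiply R3 by -1/9.
  [ 1  0  -2  -3     0 ]
  [ 0  1   0   2     0 ]
  [ 0  0   1   1  -2/9 ]
  [ 0  0  -4  -4     1 ]
Add 4 times R3 to R4.
  [ 1  0  -2  -3     0 ]
  [ 0  1   0   2     0 ]
  [ 0  0   1   1  -2/9 ]
  [ 0  0   0   0   1/9 ]
Multiply R4 by 9.
  [ 1  0  -2  -3     0 ]
  [ 0  1   0   2     0 ]
  [ 0  0   1   1  -2/9 ]
  [ 0  0   0   0     1 ]
Add 2/9 times R4 to R3.
  [ 1  0  -2  -3  0 ]
  [ 0  1   0   2  0 ]
  [ 0  0   1   1  0 ]
  [ 0  0   0   0  1 ]
Add 2 times R3 to R1.
  [ 1  0  0  -1  0 ]
  [ 0  1  0   2  0 ]
  [ 0  0  1   1  0 ]
  [ 0  0  0   0  1 ]
The reduced form has 4 nonzero rows.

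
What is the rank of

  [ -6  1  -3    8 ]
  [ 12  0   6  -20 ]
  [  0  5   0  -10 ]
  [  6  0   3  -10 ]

rank = 2

R1 ← -1/6·R1
  [  1  -1/6  1/2  -4/3 ]
  [ 12     0    6   -20 ]
  [  0     5    0   -10 ]
  [  6     0    3   -10 ]
R2 ← R2 − 12·R1
  [ 1  -1/6  1/2  -4/3 ]
  [ 0     2    0    -4 ]
  [ 0     5    0   -10 ]
  [ 6     0    3   -10 ]
R4 ← R4 − 6·R1
  [ 1  -1/6  1/2  -4/3 ]
  [ 0     2    0    -4 ]
  [ 0     5    0   -10 ]
  [ 0     1    0    -2 ]
R2 ← 1/2·R2
  [ 1  -1/6  1/2  -4/3 ]
  [ 0     1    0    -2 ]
  [ 0     5    0   -10 ]
  [ 0     1    0    -2 ]
R3 ← R3 − 5·R2
  [ 1  -1/6  1/2  -4/3 ]
  [ 0     1    0    -2 ]
  [ 0     0    0     0 ]
  [ 0     1    0    -2 ]
R4 ← R4 − R2
  [ 1  -1/6  1/2  -4/3 ]
  [ 0     1    0    -2 ]
  [ 0     0    0     0 ]
  [ 0     0    0     0 ]
R1 ← R1 + 1/6·R2
  [ 1  0  1/2  -5/3 ]
  [ 0  1    0    -2 ]
  [ 0  0    0     0 ]
  [ 0  0    0     0 ]
The reduced form has 2 nonzero rows.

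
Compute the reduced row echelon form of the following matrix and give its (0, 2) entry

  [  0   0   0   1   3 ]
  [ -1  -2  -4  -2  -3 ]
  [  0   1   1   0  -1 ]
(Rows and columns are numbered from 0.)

Swap r1 and r2.
  [ -1  -2  -4  -2  -3 ]
  [  0   0   0   1   3 ]
  [  0   1   1   0  -1 ]
Multiply r1 by -1.
  [ 1  2  4  2   3 ]
  [ 0  0  0  1   3 ]
  [ 0  1  1  0  -1 ]
Swap r2 and r3.
  [ 1  2  4  2   3 ]
  [ 0  1  1  0  -1 ]
  [ 0  0  0  1   3 ]
Subtract 2 times r3 from r1.
  [ 1  2  4  0  -3 ]
  [ 0  1  1  0  -1 ]
  [ 0  0  0  1   3 ]
Subtract 2 times r2 from r1.
  [ 1  0  2  0  -1 ]
  [ 0  1  1  0  -1 ]
  [ 0  0  0  1   3 ]

2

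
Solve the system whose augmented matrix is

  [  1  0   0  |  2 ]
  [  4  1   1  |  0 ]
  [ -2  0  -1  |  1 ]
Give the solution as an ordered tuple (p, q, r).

(2, -3, -5)

R2 := R2 − 4·R1
  [  1  0   0  |   2 ]
  [  0  1   1  |  -8 ]
  [ -2  0  -1  |   1 ]
R3 := R3 + 2·R1
  [ 1  0   0  |   2 ]
  [ 0  1   1  |  -8 ]
  [ 0  0  -1  |   5 ]
R3 := -1·R3
  [ 1  0  0  |   2 ]
  [ 0  1  1  |  -8 ]
  [ 0  0  1  |  -5 ]
R2 := R2 − R3
  [ 1  0  0  |   2 ]
  [ 0  1  0  |  -3 ]
  [ 0  0  1  |  -5 ]
Reading off the last column: p = 2, q = -3, r = -5.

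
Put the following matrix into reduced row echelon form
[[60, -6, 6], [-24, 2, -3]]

r1 → 1/60·r1
  [   1  -1/10  1/10 ]
  [ -24      2    -3 ]
r2 → r2 + 24·r1
  [ 1  -1/10  1/10 ]
  [ 0   -2/5  -3/5 ]
r2 → -5/2·r2
  [ 1  -1/10  1/10 ]
  [ 0      1   3/2 ]
r1 → r1 + 1/10·r2
  [ 1  0  1/4 ]
  [ 0  1  3/2 ]

[[1, 0, 1/4], [0, 1, 3/2]]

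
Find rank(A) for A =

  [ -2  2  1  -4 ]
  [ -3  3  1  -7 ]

Multiply R1 by -1/2.
  [  1  -1  -1/2   2 ]
  [ -3   3     1  -7 ]
Add 3 times R1 to R2.
  [ 1  -1  -1/2   2 ]
  [ 0   0  -1/2  -1 ]
Multiply R2 by -2.
  [ 1  -1  -1/2  2 ]
  [ 0   0     1  2 ]
Add 1/2 times R2 to R1.
  [ 1  -1  0  3 ]
  [ 0   0  1  2 ]
The reduced form has 2 nonzero rows.

rank = 2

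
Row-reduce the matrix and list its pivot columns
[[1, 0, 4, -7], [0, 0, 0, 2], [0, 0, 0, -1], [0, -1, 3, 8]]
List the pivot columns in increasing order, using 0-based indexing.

Swap R2 and R4.
  [ 1   0  4  -7 ]
  [ 0  -1  3   8 ]
  [ 0   0  0  -1 ]
  [ 0   0  0   2 ]
Multiply R2 by -1.
  [ 1  0   4  -7 ]
  [ 0  1  -3  -8 ]
  [ 0  0   0  -1 ]
  [ 0  0   0   2 ]
Multiply R3 by -1.
  [ 1  0   4  -7 ]
  [ 0  1  -3  -8 ]
  [ 0  0   0   1 ]
  [ 0  0   0   2 ]
Subtract 2 times R3 from R4.
  [ 1  0   4  -7 ]
  [ 0  1  -3  -8 ]
  [ 0  0   0   1 ]
  [ 0  0   0   0 ]
Add 8 times R3 to R2.
  [ 1  0   4  -7 ]
  [ 0  1  -3   0 ]
  [ 0  0   0   1 ]
  [ 0  0   0   0 ]
Add 7 times R3 to R1.
  [ 1  0   4  0 ]
  [ 0  1  -3  0 ]
  [ 0  0   0  1 ]
  [ 0  0   0  0 ]
Pivot columns are the columns containing a leading 1.

0, 1, 3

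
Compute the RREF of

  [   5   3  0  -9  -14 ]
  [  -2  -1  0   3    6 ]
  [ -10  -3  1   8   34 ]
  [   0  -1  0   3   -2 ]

[[1, 0, 0, 0, -4], [0, 1, 0, -3, 2], [0, 0, 1, -1, 0], [0, 0, 0, 0, 0]]

Multiply R1 by 1/5.
  [   1  3/5  0  -9/5  -14/5 ]
  [  -2   -1  0     3      6 ]
  [ -10   -3  1     8     34 ]
  [   0   -1  0     3     -2 ]
Add 2 times R1 to R2.
  [   1  3/5  0  -9/5  -14/5 ]
  [   0  1/5  0  -3/5    2/5 ]
  [ -10   -3  1     8     34 ]
  [   0   -1  0     3     -2 ]
Add 10 times R1 to R3.
  [ 1  3/5  0  -9/5  -14/5 ]
  [ 0  1/5  0  -3/5    2/5 ]
  [ 0    3  1   -10      6 ]
  [ 0   -1  0     3     -2 ]
Multiply R2 by 5.
  [ 1  3/5  0  -9/5  -14/5 ]
  [ 0    1  0    -3      2 ]
  [ 0    3  1   -10      6 ]
  [ 0   -1  0     3     -2 ]
Subtract 3 times R2 from R3.
  [ 1  3/5  0  -9/5  -14/5 ]
  [ 0    1  0    -3      2 ]
  [ 0    0  1    -1      0 ]
  [ 0   -1  0     3     -2 ]
Add R2 to R4.
  [ 1  3/5  0  -9/5  -14/5 ]
  [ 0    1  0    -3      2 ]
  [ 0    0  1    -1      0 ]
  [ 0    0  0     0      0 ]
Subtract 3/5 times R2 from R1.
  [ 1  0  0   0  -4 ]
  [ 0  1  0  -3   2 ]
  [ 0  0  1  -1   0 ]
  [ 0  0  0   0   0 ]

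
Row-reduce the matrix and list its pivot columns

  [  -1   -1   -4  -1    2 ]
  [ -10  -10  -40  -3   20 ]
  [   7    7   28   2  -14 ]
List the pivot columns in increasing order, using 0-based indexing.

0, 3

Multiply R1 by -1.
Add 10 times R1 to R2.
Subtract 7 times R1 from R3.
Multiply R2 by 1/7.
Add 5 times R2 to R3.
Subtract R2 from R1.
Pivot columns are the columns containing a leading 1.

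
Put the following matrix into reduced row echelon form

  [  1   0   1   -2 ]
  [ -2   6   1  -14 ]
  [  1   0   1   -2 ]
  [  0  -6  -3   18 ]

[[1, 0, 1, -2], [0, 1, 1/2, -3], [0, 0, 0, 0], [0, 0, 0, 0]]

R2 ← R2 + 2·R1
R3 ← R3 − R1
R2 ← 1/6·R2
R4 ← R4 + 6·R2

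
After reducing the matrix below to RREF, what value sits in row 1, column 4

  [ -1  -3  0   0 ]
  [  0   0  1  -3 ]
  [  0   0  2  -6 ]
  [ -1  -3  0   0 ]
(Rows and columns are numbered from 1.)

0

ρ1 -> -1·ρ1
  [  1   3  0   0 ]
  [  0   0  1  -3 ]
  [  0   0  2  -6 ]
  [ -1  -3  0   0 ]
ρ4 -> ρ4 + ρ1
  [ 1  3  0   0 ]
  [ 0  0  1  -3 ]
  [ 0  0  2  -6 ]
  [ 0  0  0   0 ]
ρ3 -> ρ3 − 2·ρ2
  [ 1  3  0   0 ]
  [ 0  0  1  -3 ]
  [ 0  0  0   0 ]
  [ 0  0  0   0 ]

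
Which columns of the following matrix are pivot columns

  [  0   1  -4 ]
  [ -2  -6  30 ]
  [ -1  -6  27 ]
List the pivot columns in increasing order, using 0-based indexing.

0, 1

r1 <-> r2
r1 → -1/2·r1
r3 → r3 + r1
r3 → r3 + 3·r2
r1 → r1 − 3·r2
Pivot columns are the columns containing a leading 1.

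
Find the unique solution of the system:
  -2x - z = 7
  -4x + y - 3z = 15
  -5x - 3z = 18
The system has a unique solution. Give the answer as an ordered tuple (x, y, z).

(-3, 0, -1)

Form the augmented matrix and row-reduce:
  [ -2  0  -1  |   7 ]
  [ -4  1  -3  |  15 ]
  [ -5  0  -3  |  18 ]
ρ1 ← -1/2·ρ1
  [  1  0  1/2  |  -7/2 ]
  [ -4  1   -3  |    15 ]
  [ -5  0   -3  |    18 ]
ρ2 ← ρ2 + 4·ρ1
  [  1  0  1/2  |  -7/2 ]
  [  0  1   -1  |     1 ]
  [ -5  0   -3  |    18 ]
ρ3 ← ρ3 + 5·ρ1
  [ 1  0   1/2  |  -7/2 ]
  [ 0  1    -1  |     1 ]
  [ 0  0  -1/2  |   1/2 ]
ρ3 ← -2·ρ3
  [ 1  0  1/2  |  -7/2 ]
  [ 0  1   -1  |     1 ]
  [ 0  0    1  |    -1 ]
ρ2 ← ρ2 + ρ3
  [ 1  0  1/2  |  -7/2 ]
  [ 0  1    0  |     0 ]
  [ 0  0    1  |    -1 ]
ρ1 ← ρ1 − 1/2·ρ3
  [ 1  0  0  |  -3 ]
  [ 0  1  0  |   0 ]
  [ 0  0  1  |  -1 ]
Reading off the last column: x = -3, y = 0, z = -1.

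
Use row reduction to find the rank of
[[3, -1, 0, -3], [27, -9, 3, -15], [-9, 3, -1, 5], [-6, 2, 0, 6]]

rank = 2

ρ1 → 1/3·ρ1
ρ2 → ρ2 − 27·ρ1
ρ3 → ρ3 + 9·ρ1
ρ4 → ρ4 + 6·ρ1
ρ2 → 1/3·ρ2
ρ3 → ρ3 + ρ2
The reduced form has 2 nonzero rows.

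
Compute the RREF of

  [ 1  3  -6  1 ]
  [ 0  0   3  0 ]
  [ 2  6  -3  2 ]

[[1, 3, 0, 1], [0, 0, 1, 0], [0, 0, 0, 0]]

Subtract 2 times R1 from R3.
Multiply R2 by 1/3.
Subtract 9 times R2 from R3.
Add 6 times R2 to R1.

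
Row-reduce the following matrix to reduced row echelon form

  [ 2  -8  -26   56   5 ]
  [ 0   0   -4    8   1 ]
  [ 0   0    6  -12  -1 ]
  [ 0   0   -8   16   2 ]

Multiply R1 by 1/2.
  [ 1  -4  -13   28  5/2 ]
  [ 0   0   -4    8    1 ]
  [ 0   0    6  -12   -1 ]
  [ 0   0   -8   16    2 ]
Multiply R2 by -1/4.
  [ 1  -4  -13   28   5/2 ]
  [ 0   0    1   -2  -1/4 ]
  [ 0   0    6  -12    -1 ]
  [ 0   0   -8   16     2 ]
Subtract 6 times R2 from R3.
  [ 1  -4  -13  28   5/2 ]
  [ 0   0    1  -2  -1/4 ]
  [ 0   0    0   0   1/2 ]
  [ 0   0   -8  16     2 ]
Add 8 times R2 to R4.
  [ 1  -4  -13  28   5/2 ]
  [ 0   0    1  -2  -1/4 ]
  [ 0   0    0   0   1/2 ]
  [ 0   0    0   0     0 ]
Multiply R3 by 2.
  [ 1  -4  -13  28   5/2 ]
  [ 0   0    1  -2  -1/4 ]
  [ 0   0    0   0     1 ]
  [ 0   0    0   0     0 ]
Add 1/4 times R3 to R2.
  [ 1  -4  -13  28  5/2 ]
  [ 0   0    1  -2    0 ]
  [ 0   0    0   0    1 ]
  [ 0   0    0   0    0 ]
Subtract 5/2 times R3 from R1.
  [ 1  -4  -13  28  0 ]
  [ 0   0    1  -2  0 ]
  [ 0   0    0   0  1 ]
  [ 0   0    0   0  0 ]
Add 13 times R2 to R1.
  [ 1  -4  0   2  0 ]
  [ 0   0  1  -2  0 ]
  [ 0   0  0   0  1 ]
  [ 0   0  0   0  0 ]

[[1, -4, 0, 2, 0], [0, 0, 1, -2, 0], [0, 0, 0, 0, 1], [0, 0, 0, 0, 0]]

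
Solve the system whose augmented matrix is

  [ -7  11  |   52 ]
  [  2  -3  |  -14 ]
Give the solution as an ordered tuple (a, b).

Multiply R1 by -1/7.
  [ 1  -11/7  |  -52/7 ]
  [ 2     -3  |    -14 ]
Subtract 2 times R1 from R2.
  [ 1  -11/7  |  -52/7 ]
  [ 0    1/7  |    6/7 ]
Multiply R2 by 7.
  [ 1  -11/7  |  -52/7 ]
  [ 0      1  |      6 ]
Add 11/7 times R2 to R1.
  [ 1  0  |  2 ]
  [ 0  1  |  6 ]
Reading off the last column: a = 2, b = 6.

(2, 6)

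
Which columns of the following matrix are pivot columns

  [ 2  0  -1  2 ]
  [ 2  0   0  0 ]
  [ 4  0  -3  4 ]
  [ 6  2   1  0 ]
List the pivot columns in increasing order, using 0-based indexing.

0, 1, 2, 3

r1 ← 1/2·r1
  [ 1  0  -1/2  1 ]
  [ 2  0     0  0 ]
  [ 4  0    -3  4 ]
  [ 6  2     1  0 ]
r2 ← r2 − 2·r1
  [ 1  0  -1/2   1 ]
  [ 0  0     1  -2 ]
  [ 4  0    -3   4 ]
  [ 6  2     1   0 ]
r3 ← r3 − 4·r1
  [ 1  0  -1/2   1 ]
  [ 0  0     1  -2 ]
  [ 0  0    -1   0 ]
  [ 6  2     1   0 ]
r4 ← r4 − 6·r1
  [ 1  0  -1/2   1 ]
  [ 0  0     1  -2 ]
  [ 0  0    -1   0 ]
  [ 0  2     4  -6 ]
r2 ↔ r4
  [ 1  0  -1/2   1 ]
  [ 0  2     4  -6 ]
  [ 0  0    -1   0 ]
  [ 0  0     1  -2 ]
r2 ← 1/2·r2
  [ 1  0  -1/2   1 ]
  [ 0  1     2  -3 ]
  [ 0  0    -1   0 ]
  [ 0  0     1  -2 ]
r3 ← -1·r3
  [ 1  0  -1/2   1 ]
  [ 0  1     2  -3 ]
  [ 0  0     1   0 ]
  [ 0  0     1  -2 ]
r4 ← r4 − r3
  [ 1  0  -1/2   1 ]
  [ 0  1     2  -3 ]
  [ 0  0     1   0 ]
  [ 0  0     0  -2 ]
r4 ← -1/2·r4
  [ 1  0  -1/2   1 ]
  [ 0  1     2  -3 ]
  [ 0  0     1   0 ]
  [ 0  0     0   1 ]
r2 ← r2 + 3·r4
  [ 1  0  -1/2  1 ]
  [ 0  1     2  0 ]
  [ 0  0     1  0 ]
  [ 0  0     0  1 ]
r1 ← r1 − r4
  [ 1  0  -1/2  0 ]
  [ 0  1     2  0 ]
  [ 0  0     1  0 ]
  [ 0  0     0  1 ]
r2 ← r2 − 2·r3
  [ 1  0  -1/2  0 ]
  [ 0  1     0  0 ]
  [ 0  0     1  0 ]
  [ 0  0     0  1 ]
r1 ← r1 + 1/2·r3
  [ 1  0  0  0 ]
  [ 0  1  0  0 ]
  [ 0  0  1  0 ]
  [ 0  0  0  1 ]
Pivot columns are the columns containing a leading 1.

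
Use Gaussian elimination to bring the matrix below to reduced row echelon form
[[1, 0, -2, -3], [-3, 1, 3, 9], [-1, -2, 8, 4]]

[[1, 0, -2, 0], [0, 1, -3, 0], [0, 0, 0, 1]]

R2 := R2 + 3·R1
  [  1   0  -2  -3 ]
  [  0   1  -3   0 ]
  [ -1  -2   8   4 ]
R3 := R3 + R1
  [ 1   0  -2  -3 ]
  [ 0   1  -3   0 ]
  [ 0  -2   6   1 ]
R3 := R3 + 2·R2
  [ 1  0  -2  -3 ]
  [ 0  1  -3   0 ]
  [ 0  0   0   1 ]
R1 := R1 + 3·R3
  [ 1  0  -2  0 ]
  [ 0  1  -3  0 ]
  [ 0  0   0  1 ]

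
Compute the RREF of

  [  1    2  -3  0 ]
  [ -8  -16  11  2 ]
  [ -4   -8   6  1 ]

r2 := r2 + 8·r1
  [  1   2   -3  0 ]
  [  0   0  -13  2 ]
  [ -4  -8    6  1 ]
r3 := r3 + 4·r1
  [ 1  2   -3  0 ]
  [ 0  0  -13  2 ]
  [ 0  0   -6  1 ]
r2 := -1/13·r2
  [ 1  2  -3      0 ]
  [ 0  0   1  -2/13 ]
  [ 0  0  -6      1 ]
r3 := r3 + 6·r2
  [ 1  2  -3      0 ]
  [ 0  0   1  -2/13 ]
  [ 0  0   0   1/13 ]
r3 := 13·r3
  [ 1  2  -3      0 ]
  [ 0  0   1  -2/13 ]
  [ 0  0   0      1 ]
r2 := r2 + 2/13·r3
  [ 1  2  -3  0 ]
  [ 0  0   1  0 ]
  [ 0  0   0  1 ]
r1 := r1 + 3·r2
  [ 1  2  0  0 ]
  [ 0  0  1  0 ]
  [ 0  0  0  1 ]

[[1, 2, 0, 0], [0, 0, 1, 0], [0, 0, 0, 1]]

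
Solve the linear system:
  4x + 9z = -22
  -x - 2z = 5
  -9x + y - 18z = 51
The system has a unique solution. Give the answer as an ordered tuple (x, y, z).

Form the augmented matrix and row-reduce:
  [  4  0    9  |  -22 ]
  [ -1  0   -2  |    5 ]
  [ -9  1  -18  |   51 ]
Multiply ρ1 by 1/4.
  [  1  0  9/4  |  -11/2 ]
  [ -1  0   -2  |      5 ]
  [ -9  1  -18  |     51 ]
Add ρ1 to ρ2.
  [  1  0  9/4  |  -11/2 ]
  [  0  0  1/4  |   -1/2 ]
  [ -9  1  -18  |     51 ]
Add 9 times ρ1 to ρ3.
  [ 1  0  9/4  |  -11/2 ]
  [ 0  0  1/4  |   -1/2 ]
  [ 0  1  9/4  |    3/2 ]
Swap ρ2 and ρ3.
  [ 1  0  9/4  |  -11/2 ]
  [ 0  1  9/4  |    3/2 ]
  [ 0  0  1/4  |   -1/2 ]
Multiply ρ3 by 4.
  [ 1  0  9/4  |  -11/2 ]
  [ 0  1  9/4  |    3/2 ]
  [ 0  0    1  |     -2 ]
Subtract 9/4 times ρ3 from ρ2.
  [ 1  0  9/4  |  -11/2 ]
  [ 0  1    0  |      6 ]
  [ 0  0    1  |     -2 ]
Subtract 9/4 times ρ3 from ρ1.
  [ 1  0  0  |  -1 ]
  [ 0  1  0  |   6 ]
  [ 0  0  1  |  -2 ]
Reading off the last column: x = -1, y = 6, z = -2.

(-1, 6, -2)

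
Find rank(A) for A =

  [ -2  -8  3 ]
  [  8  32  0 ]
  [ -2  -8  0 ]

ρ1 -> -1/2·ρ1
  [  1   4  -3/2 ]
  [  8  32     0 ]
  [ -2  -8     0 ]
ρ2 -> ρ2 − 8·ρ1
  [  1   4  -3/2 ]
  [  0   0    12 ]
  [ -2  -8     0 ]
ρ3 -> ρ3 + 2·ρ1
  [ 1  4  -3/2 ]
  [ 0  0    12 ]
  [ 0  0    -3 ]
ρ2 -> 1/12·ρ2
  [ 1  4  -3/2 ]
  [ 0  0     1 ]
  [ 0  0    -3 ]
ρ3 -> ρ3 + 3·ρ2
  [ 1  4  -3/2 ]
  [ 0  0     1 ]
  [ 0  0     0 ]
ρ1 -> ρ1 + 3/2·ρ2
  [ 1  4  0 ]
  [ 0  0  1 ]
  [ 0  0  0 ]
The reduced form has 2 nonzero rows.

rank = 2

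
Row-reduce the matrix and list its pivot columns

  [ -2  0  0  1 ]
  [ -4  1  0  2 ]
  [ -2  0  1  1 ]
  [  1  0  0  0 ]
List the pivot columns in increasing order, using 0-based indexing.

0, 1, 2, 3

Multiply r1 by -1/2.
  [  1  0  0  -1/2 ]
  [ -4  1  0     2 ]
  [ -2  0  1     1 ]
  [  1  0  0     0 ]
Add 4 times r1 to r2.
  [  1  0  0  -1/2 ]
  [  0  1  0     0 ]
  [ -2  0  1     1 ]
  [  1  0  0     0 ]
Add 2 times r1 to r3.
  [ 1  0  0  -1/2 ]
  [ 0  1  0     0 ]
  [ 0  0  1     0 ]
  [ 1  0  0     0 ]
Subtract r1 from r4.
  [ 1  0  0  -1/2 ]
  [ 0  1  0     0 ]
  [ 0  0  1     0 ]
  [ 0  0  0   1/2 ]
Multiply r4 by 2.
  [ 1  0  0  -1/2 ]
  [ 0  1  0     0 ]
  [ 0  0  1     0 ]
  [ 0  0  0     1 ]
Add 1/2 times r4 to r1.
  [ 1  0  0  0 ]
  [ 0  1  0  0 ]
  [ 0  0  1  0 ]
  [ 0  0  0  1 ]
Pivot columns are the columns containing a leading 1.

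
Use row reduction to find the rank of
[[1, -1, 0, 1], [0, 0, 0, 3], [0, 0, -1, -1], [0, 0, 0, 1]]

rank = 3

Swap r2 and r3.
  [ 1  -1   0   1 ]
  [ 0   0  -1  -1 ]
  [ 0   0   0   3 ]
  [ 0   0   0   1 ]
Multiply r2 by -1.
  [ 1  -1  0  1 ]
  [ 0   0  1  1 ]
  [ 0   0  0  3 ]
  [ 0   0  0  1 ]
Multiply r3 by 1/3.
  [ 1  -1  0  1 ]
  [ 0   0  1  1 ]
  [ 0   0  0  1 ]
  [ 0   0  0  1 ]
Subtract r3 from r4.
  [ 1  -1  0  1 ]
  [ 0   0  1  1 ]
  [ 0   0  0  1 ]
  [ 0   0  0  0 ]
Subtract r3 from r2.
  [ 1  -1  0  1 ]
  [ 0   0  1  0 ]
  [ 0   0  0  1 ]
  [ 0   0  0  0 ]
Subtract r3 from r1.
  [ 1  -1  0  0 ]
  [ 0   0  1  0 ]
  [ 0   0  0  1 ]
  [ 0   0  0  0 ]
The reduced form has 3 nonzero rows.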